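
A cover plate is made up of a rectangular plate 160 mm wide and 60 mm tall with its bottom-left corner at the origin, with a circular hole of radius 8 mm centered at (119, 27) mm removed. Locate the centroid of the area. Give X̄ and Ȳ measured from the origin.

X̄ = 79.17 mm, Ȳ = 30.06 mm

plate: A = 160 × 60 = 9600.00, centroid at (80.00, 30.00).
hole: A = −π·8² = -201.06, centroid at (119.00, 27.00).
ΣA = 9398.94 mm²
ΣAX̄ = (9600.00)(80.00) + (-201.06)(119.00) = 744073.63 mm³
ΣAȲ = (9600.00)(30.00) + (-201.06)(27.00) = 282571.33 mm³
X̄ = 744073.63 / 9398.94 = 79.17 mm
Ȳ = 282571.33 / 9398.94 = 30.06 mm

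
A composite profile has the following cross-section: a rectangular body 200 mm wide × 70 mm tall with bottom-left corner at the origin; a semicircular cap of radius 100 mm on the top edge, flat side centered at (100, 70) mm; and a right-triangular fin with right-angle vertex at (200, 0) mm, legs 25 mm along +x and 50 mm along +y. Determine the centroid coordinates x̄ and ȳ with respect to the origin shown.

x̄ = 102.23 mm, ȳ = 74.73 mm

rectangular body: A = 200 × 70 = 14000.00, centroid at (100.00, 35.00).
semicircular top: A = ½π·100² = 15707.96, centroid at (100.00, 112.44).
triangular fin: A = ½·25·50 = 625.00, centroid at (208.33, 16.67).
ΣA = 30332.96 mm², ΣAx̄ = 3101004.66 mm³, ΣAȳ = 2266640.76 mm³.
x̄ = 3101004.66/30332.96 = 102.23 mm; ȳ = 2266640.76/30332.96 = 74.73 mm.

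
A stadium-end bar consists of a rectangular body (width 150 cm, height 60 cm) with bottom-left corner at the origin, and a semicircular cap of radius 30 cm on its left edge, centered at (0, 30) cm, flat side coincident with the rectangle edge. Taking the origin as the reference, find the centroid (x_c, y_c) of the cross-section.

x_c = 63.09 cm, y_c = 30.00 cm

rectangular body: A = 150 × 60 = 9000.00, centroid at (75.00, 30.00).
semicircular end: A = ½π·30² = 1413.72, centroid at (-12.73, 30.00).
ΣA = 10413.72 cm²
ΣAx_c = (9000.00)(75.00) + (1413.72)(-12.73) = 657000.00 cm³
ΣAy_c = (9000.00)(30.00) + (1413.72)(30.00) = 312411.50 cm³
x_c = 657000.00 / 10413.72 = 63.09 cm
y_c = 312411.50 / 10413.72 = 30.00 cm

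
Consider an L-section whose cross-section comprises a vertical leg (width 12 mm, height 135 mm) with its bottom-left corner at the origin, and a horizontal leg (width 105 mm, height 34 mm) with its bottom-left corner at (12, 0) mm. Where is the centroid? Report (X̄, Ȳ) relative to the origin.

X̄ = 46.24 mm, Ȳ = 32.76 mm

vertical leg: A = 12 × 135 = 1620.00, centroid at (6.00, 67.50).
horizontal leg: A = 105 × 34 = 3570.00, centroid at (64.50, 17.00).
ΣA = 5190.00 mm², ΣAX̄ = 239985.00 mm³, ΣAȲ = 170040.00 mm³.
X̄ = 239985.00/5190.00 = 46.24 mm; Ȳ = 170040.00/5190.00 = 32.76 mm.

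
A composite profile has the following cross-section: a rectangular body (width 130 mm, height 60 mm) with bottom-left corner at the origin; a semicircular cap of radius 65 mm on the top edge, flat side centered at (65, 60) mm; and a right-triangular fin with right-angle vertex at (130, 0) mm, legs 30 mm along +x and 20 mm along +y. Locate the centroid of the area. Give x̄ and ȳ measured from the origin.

Part | A | x̄ᵢ | ȳᵢ | A·x̄ᵢ | A·ȳᵢ
rectangular body | 7800.00 | 65.00 | 30.00 | 507000.00 | 234000.00
semicircular top | 6636.61 | 65.00 | 87.59 | 431379.94 | 581280.20
triangular fin | 300.00 | 140.00 | 6.67 | 42000.00 | 2000.00
Σ | 14736.61 |  |  | 980379.94 | 817280.20
x̄ = 980379.94 / 14736.61 = 66.53 mm
ȳ = 817280.20 / 14736.61 = 55.46 mm

x̄ = 66.53 mm, ȳ = 55.46 mm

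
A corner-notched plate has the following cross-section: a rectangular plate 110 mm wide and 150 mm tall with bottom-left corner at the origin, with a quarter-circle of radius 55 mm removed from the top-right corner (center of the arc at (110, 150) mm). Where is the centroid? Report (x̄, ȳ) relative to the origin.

x̄ = 49.67 mm, ȳ = 66.31 mm

plate: A = 110 × 150 = 16500.00, centroid at (55.00, 75.00).
removed quarter-circle: A = −¼π·55² = -2375.83, centroid at (86.66, 126.66).
ΣA = 14124.17 mm², ΣAx̄ = 701617.09 mm³, ΣAȳ = 936583.92 mm³.
x̄ = 701617.09/14124.17 = 49.67 mm; ȳ = 936583.92/14124.17 = 66.31 mm.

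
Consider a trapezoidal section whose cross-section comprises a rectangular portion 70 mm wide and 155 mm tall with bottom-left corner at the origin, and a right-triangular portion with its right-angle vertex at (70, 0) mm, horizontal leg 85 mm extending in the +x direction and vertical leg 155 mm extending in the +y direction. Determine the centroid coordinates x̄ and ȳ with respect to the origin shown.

x̄ = 58.93 mm, ȳ = 67.74 mm

rectangular portion: A = 70 × 155 = 10850.00, centroid at (35.00, 77.50).
triangular portion: A = ½·85·155 = 6587.50, centroid at (98.33, 51.67).
ΣA = 17437.50 mm²
ΣAx̄ = (10850.00)(35.00) + (6587.50)(98.33) = 1027520.83 mm³
ΣAȳ = (10850.00)(77.50) + (6587.50)(51.67) = 1181229.17 mm³
x̄ = 1027520.83 / 17437.50 = 58.93 mm
ȳ = 1181229.17 / 17437.50 = 67.74 mm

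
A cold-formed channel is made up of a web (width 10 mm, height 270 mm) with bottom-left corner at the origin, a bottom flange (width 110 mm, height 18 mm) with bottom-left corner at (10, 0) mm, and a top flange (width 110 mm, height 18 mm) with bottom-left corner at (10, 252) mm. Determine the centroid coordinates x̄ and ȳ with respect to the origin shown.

x̄ = 40.68 mm, ȳ = 135.00 mm

web: A = 10 × 270 = 2700.00, centroid at (5.00, 135.00).
bottom flange: A = 110 × 18 = 1980.00, centroid at (65.00, 9.00).
top flange: A = 110 × 18 = 1980.00, centroid at (65.00, 261.00).
ΣA = 6660.00 mm²
ΣAx̄ = (2700.00)(5.00) + (1980.00)(65.00) + (1980.00)(65.00) = 270900.00 mm³
ΣAȳ = (2700.00)(135.00) + (1980.00)(9.00) + (1980.00)(261.00) = 899100.00 mm³
x̄ = 270900.00 / 6660.00 = 40.68 mm
ȳ = 899100.00 / 6660.00 = 135.00 mm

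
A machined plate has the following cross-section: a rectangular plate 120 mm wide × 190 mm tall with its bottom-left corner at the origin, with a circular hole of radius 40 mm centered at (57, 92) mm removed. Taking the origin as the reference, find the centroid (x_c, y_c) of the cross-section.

Part | A | x̄ᵢ | ȳᵢ | A·x̄ᵢ | A·ȳᵢ
plate | 22800.00 | 60.00 | 95.00 | 1368000.00 | 2166000.00
hole | -5026.55 | 57.00 | 92.00 | -286513.25 | -462442.44
Σ | 17773.45 |  |  | 1081486.75 | 1703557.56
x_c = 1081486.75 / 17773.45 = 60.85 mm
y_c = 1703557.56 / 17773.45 = 95.85 mm

x_c = 60.85 mm, y_c = 95.85 mm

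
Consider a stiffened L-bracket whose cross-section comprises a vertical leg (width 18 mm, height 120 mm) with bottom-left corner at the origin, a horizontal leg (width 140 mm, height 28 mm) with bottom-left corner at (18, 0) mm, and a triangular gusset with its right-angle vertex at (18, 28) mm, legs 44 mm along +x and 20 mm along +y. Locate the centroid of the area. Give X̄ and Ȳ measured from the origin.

vertical leg: A = 18 × 120 = 2160.00, centroid at (9.00, 60.00).
horizontal leg: A = 140 × 28 = 3920.00, centroid at (88.00, 14.00).
gusset: A = ½·44·20 = 440.00, centroid at (32.67, 34.67).
ΣA = 6520.00 mm²
ΣAX̄ = (2160.00)(9.00) + (3920.00)(88.00) + (440.00)(32.67) = 378773.33 mm³
ΣAȲ = (2160.00)(60.00) + (3920.00)(14.00) + (440.00)(34.67) = 199733.33 mm³
X̄ = 378773.33 / 6520.00 = 58.09 mm
Ȳ = 199733.33 / 6520.00 = 30.63 mm

X̄ = 58.09 mm, Ȳ = 30.63 mm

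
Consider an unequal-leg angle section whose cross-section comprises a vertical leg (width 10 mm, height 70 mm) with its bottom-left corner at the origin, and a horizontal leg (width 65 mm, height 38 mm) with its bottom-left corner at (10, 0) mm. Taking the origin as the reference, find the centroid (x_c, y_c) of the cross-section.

Part | A | x̄ᵢ | ȳᵢ | A·x̄ᵢ | A·ȳᵢ
vertical leg | 700.00 | 5.00 | 35.00 | 3500.00 | 24500.00
horizontal leg | 2470.00 | 42.50 | 19.00 | 104975.00 | 46930.00
Σ | 3170.00 |  |  | 108475.00 | 71430.00
x_c = 108475.00 / 3170.00 = 34.22 mm
y_c = 71430.00 / 3170.00 = 22.53 mm

x_c = 34.22 mm, y_c = 22.53 mm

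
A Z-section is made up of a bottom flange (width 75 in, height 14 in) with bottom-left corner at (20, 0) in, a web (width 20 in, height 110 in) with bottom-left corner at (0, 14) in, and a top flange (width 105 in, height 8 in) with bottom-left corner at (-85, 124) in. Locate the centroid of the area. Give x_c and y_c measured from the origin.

x_c = 13.47 in, y_c = 65.20 in

bottom flange: A = 75 × 14 = 1050.00, centroid at (57.50, 7.00).
web: A = 20 × 110 = 2200.00, centroid at (10.00, 69.00).
top flange: A = 105 × 8 = 840.00, centroid at (-32.50, 128.00).
ΣA = 4090.00 in², ΣAx_c = 55075.00 in³, ΣAy_c = 266670.00 in³.
x_c = 55075.00/4090.00 = 13.47 in; y_c = 266670.00/4090.00 = 65.20 in.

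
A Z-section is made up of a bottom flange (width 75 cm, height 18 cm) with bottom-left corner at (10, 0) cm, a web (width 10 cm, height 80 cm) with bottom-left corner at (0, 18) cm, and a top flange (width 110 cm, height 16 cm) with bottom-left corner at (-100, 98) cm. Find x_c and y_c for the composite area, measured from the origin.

Part | A | x̄ᵢ | ȳᵢ | A·x̄ᵢ | A·ȳᵢ
bottom flange | 1350.00 | 47.50 | 9.00 | 64125.00 | 12150.00
web | 800.00 | 5.00 | 58.00 | 4000.00 | 46400.00
top flange | 1760.00 | -45.00 | 106.00 | -79200.00 | 186560.00
Σ | 3910.00 |  |  | -11075.00 | 245110.00
x_c = -11075.00 / 3910.00 = -2.83 cm
y_c = 245110.00 / 3910.00 = 62.69 cm

x_c = -2.83 cm, y_c = 62.69 cm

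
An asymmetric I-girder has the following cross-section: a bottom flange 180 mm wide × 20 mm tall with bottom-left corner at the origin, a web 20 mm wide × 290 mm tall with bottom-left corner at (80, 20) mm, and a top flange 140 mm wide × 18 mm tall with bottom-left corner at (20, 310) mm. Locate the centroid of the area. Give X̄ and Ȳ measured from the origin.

Part | A | x̄ᵢ | ȳᵢ | A·x̄ᵢ | A·ȳᵢ
bottom flange | 3600.00 | 90.00 | 10.00 | 324000.00 | 36000.00
web | 5800.00 | 90.00 | 165.00 | 522000.00 | 957000.00
top flange | 2520.00 | 90.00 | 319.00 | 226800.00 | 803880.00
Σ | 11920.00 |  |  | 1072800.00 | 1796880.00
X̄ = 1072800.00 / 11920.00 = 90.00 mm
Ȳ = 1796880.00 / 11920.00 = 150.74 mm

X̄ = 90.00 mm, Ȳ = 150.74 mm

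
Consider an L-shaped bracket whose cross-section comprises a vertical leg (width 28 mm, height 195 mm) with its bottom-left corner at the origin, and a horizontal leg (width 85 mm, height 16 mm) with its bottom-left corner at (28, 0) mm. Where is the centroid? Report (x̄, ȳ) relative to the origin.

x̄ = 25.27 mm, ȳ = 79.65 mm

vertical leg: A = 28 × 195 = 5460.00, centroid at (14.00, 97.50).
horizontal leg: A = 85 × 16 = 1360.00, centroid at (70.50, 8.00).
ΣA = 6820.00 mm², ΣAx̄ = 172320.00 mm³, ΣAȳ = 543230.00 mm³.
x̄ = 172320.00/6820.00 = 25.27 mm; ȳ = 543230.00/6820.00 = 79.65 mm.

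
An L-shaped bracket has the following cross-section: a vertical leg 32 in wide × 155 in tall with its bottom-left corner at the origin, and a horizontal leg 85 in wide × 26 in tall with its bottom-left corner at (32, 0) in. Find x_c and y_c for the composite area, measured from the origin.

vertical leg: A = 32 × 155 = 4960.00, centroid at (16.00, 77.50).
horizontal leg: A = 85 × 26 = 2210.00, centroid at (74.50, 13.00).
ΣA = 7170.00 in², ΣAx_c = 244005.00 in³, ΣAy_c = 413130.00 in³.
x_c = 244005.00/7170.00 = 34.03 in; y_c = 413130.00/7170.00 = 57.62 in.

x_c = 34.03 in, y_c = 57.62 in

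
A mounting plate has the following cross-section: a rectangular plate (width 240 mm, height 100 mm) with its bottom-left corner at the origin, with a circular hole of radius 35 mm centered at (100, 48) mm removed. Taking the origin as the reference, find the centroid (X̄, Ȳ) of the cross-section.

X̄ = 123.82 mm, Ȳ = 50.38 mm

plate: A = 240 × 100 = 24000.00, centroid at (120.00, 50.00).
hole: A = −π·35² = -3848.45, centroid at (100.00, 48.00).
ΣA = 20151.55 mm², ΣAX̄ = 2495154.90 mm³, ΣAȲ = 1015274.35 mm³.
X̄ = 2495154.90/20151.55 = 123.82 mm; Ȳ = 1015274.35/20151.55 = 50.38 mm.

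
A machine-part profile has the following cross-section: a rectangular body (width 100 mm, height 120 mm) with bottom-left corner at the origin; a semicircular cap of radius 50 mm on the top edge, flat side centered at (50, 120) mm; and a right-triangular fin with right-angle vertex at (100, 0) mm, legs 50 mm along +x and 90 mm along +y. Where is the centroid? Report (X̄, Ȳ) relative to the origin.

Part | A | x̄ᵢ | ȳᵢ | A·x̄ᵢ | A·ȳᵢ
rectangular body | 12000.00 | 50.00 | 60.00 | 600000.00 | 720000.00
semicircular top | 3926.99 | 50.00 | 141.22 | 196349.54 | 554572.23
triangular fin | 2250.00 | 116.67 | 30.00 | 262500.00 | 67500.00
Σ | 18176.99 |  |  | 1058849.54 | 1342072.23
X̄ = 1058849.54 / 18176.99 = 58.25 mm
Ȳ = 1342072.23 / 18176.99 = 73.83 mm

X̄ = 58.25 mm, Ȳ = 73.83 mm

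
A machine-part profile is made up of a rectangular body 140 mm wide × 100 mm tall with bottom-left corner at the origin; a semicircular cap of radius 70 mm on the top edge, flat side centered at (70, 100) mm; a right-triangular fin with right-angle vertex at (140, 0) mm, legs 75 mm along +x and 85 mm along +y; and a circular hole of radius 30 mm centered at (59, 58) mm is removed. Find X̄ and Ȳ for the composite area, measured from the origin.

X̄ = 85.14 mm, Ȳ = 73.66 mm

rectangular body: A = 140 × 100 = 14000.00, centroid at (70.00, 50.00).
semicircular top: A = ½π·70² = 7696.90, centroid at (70.00, 129.71).
triangular fin: A = ½·75·85 = 3187.50, centroid at (165.00, 28.33).
hole: A = −π·30² = -2827.43, centroid at (59.00, 58.00).
ΣA = 22056.97 mm², ΣAX̄ = 1877902.07 mm³, ΣAȲ = 1624678.23 mm³.
X̄ = 1877902.07/22056.97 = 85.14 mm; Ȳ = 1624678.23/22056.97 = 73.66 mm.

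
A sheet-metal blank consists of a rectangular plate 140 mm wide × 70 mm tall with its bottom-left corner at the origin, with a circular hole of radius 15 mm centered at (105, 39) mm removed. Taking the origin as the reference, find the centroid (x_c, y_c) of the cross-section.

plate: A = 140 × 70 = 9800.00, centroid at (70.00, 35.00).
hole: A = −π·15² = -706.86, centroid at (105.00, 39.00).
ΣA = 9093.14 mm², ΣAx_c = 611779.87 mm³, ΣAy_c = 315432.52 mm³.
x_c = 611779.87/9093.14 = 67.28 mm; y_c = 315432.52/9093.14 = 34.69 mm.

x_c = 67.28 mm, y_c = 34.69 mm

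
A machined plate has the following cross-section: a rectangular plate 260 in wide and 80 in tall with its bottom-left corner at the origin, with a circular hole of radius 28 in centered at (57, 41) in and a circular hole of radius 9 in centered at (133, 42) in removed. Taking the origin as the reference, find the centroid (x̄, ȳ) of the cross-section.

plate: A = 260 × 80 = 20800.00, centroid at (130.00, 40.00).
hole 1: A = −π·28² = -2463.01, centroid at (57.00, 41.00).
hole 2: A = −π·9² = -254.47, centroid at (133.00, 42.00).
ΣA = 18082.52 in²
ΣAx̄ = (20800.00)(130.00) + (-2463.01)(57.00) + (-254.47)(133.00) = 2529764.13 in³
ΣAȳ = (20800.00)(40.00) + (-2463.01)(41.00) + (-254.47)(42.00) = 720328.95 in³
x̄ = 2529764.13 / 18082.52 = 139.90 in
ȳ = 720328.95 / 18082.52 = 39.84 in

x̄ = 139.90 in, ȳ = 39.84 in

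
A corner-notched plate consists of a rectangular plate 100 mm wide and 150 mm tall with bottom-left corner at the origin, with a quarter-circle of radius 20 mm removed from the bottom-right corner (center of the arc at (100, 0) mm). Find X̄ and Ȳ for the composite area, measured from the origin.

plate: A = 100 × 150 = 15000.00, centroid at (50.00, 75.00).
removed quarter-circle: A = −¼π·20² = -314.16, centroid at (91.51, 8.49).
ΣA = 14685.84 mm²
ΣAX̄ = (15000.00)(50.00) + (-314.16)(91.51) = 721250.74 mm³
ΣAȲ = (15000.00)(75.00) + (-314.16)(8.49) = 1122333.33 mm³
X̄ = 721250.74 / 14685.84 = 49.11 mm
Ȳ = 1122333.33 / 14685.84 = 76.42 mm

X̄ = 49.11 mm, Ȳ = 76.42 mm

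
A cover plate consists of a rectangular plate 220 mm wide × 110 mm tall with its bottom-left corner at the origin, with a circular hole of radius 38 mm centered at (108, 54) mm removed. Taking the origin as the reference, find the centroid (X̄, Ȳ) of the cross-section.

plate: A = 220 × 110 = 24200.00, centroid at (110.00, 55.00).
hole: A = −π·38² = -4536.46, centroid at (108.00, 54.00).
ΣA = 19663.54 mm², ΣAX̄ = 2172062.34 mm³, ΣAȲ = 1086031.17 mm³.
X̄ = 2172062.34/19663.54 = 110.46 mm; Ȳ = 1086031.17/19663.54 = 55.23 mm.

X̄ = 110.46 mm, Ȳ = 55.23 mm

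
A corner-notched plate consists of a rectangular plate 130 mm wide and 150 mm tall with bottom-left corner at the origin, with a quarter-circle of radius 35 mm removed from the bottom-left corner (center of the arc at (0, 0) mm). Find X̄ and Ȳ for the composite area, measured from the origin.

X̄ = 67.60 mm, Ȳ = 78.12 mm

plate: A = 130 × 150 = 19500.00, centroid at (65.00, 75.00).
removed quarter-circle: A = −¼π·35² = -962.11, centroid at (14.85, 14.85).
ΣA = 18537.89 mm², ΣAX̄ = 1253208.33 mm³, ΣAȲ = 1448208.33 mm³.
X̄ = 1253208.33/18537.89 = 67.60 mm; Ȳ = 1448208.33/18537.89 = 78.12 mm.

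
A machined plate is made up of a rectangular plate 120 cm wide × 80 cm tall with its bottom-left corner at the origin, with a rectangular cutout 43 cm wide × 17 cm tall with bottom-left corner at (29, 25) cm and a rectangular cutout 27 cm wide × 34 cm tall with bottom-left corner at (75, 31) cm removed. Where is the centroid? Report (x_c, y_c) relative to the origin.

x_c = 57.58 cm, y_c = 39.67 cm

Part | A | x̄ᵢ | ȳᵢ | A·x̄ᵢ | A·ȳᵢ
plate | 9600.00 | 60.00 | 40.00 | 576000.00 | 384000.00
hole 1 | -731.00 | 50.50 | 33.50 | -36915.50 | -24488.50
hole 2 | -918.00 | 88.50 | 48.00 | -81243.00 | -44064.00
Σ | 7951.00 |  |  | 457841.50 | 315447.50
x_c = 457841.50 / 7951.00 = 57.58 cm
y_c = 315447.50 / 7951.00 = 39.67 cm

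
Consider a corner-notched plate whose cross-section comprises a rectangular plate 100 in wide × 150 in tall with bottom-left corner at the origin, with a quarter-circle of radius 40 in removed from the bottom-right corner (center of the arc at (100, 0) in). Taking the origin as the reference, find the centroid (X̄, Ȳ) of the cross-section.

X̄ = 46.98 in, Ȳ = 80.31 in

plate: A = 100 × 150 = 15000.00, centroid at (50.00, 75.00).
removed quarter-circle: A = −¼π·40² = -1256.64, centroid at (83.02, 16.98).
ΣA = 13743.36 in², ΣAX̄ = 645669.63 in³, ΣAȲ = 1103666.67 in³.
X̄ = 645669.63/13743.36 = 46.98 in; Ȳ = 1103666.67/13743.36 = 80.31 in.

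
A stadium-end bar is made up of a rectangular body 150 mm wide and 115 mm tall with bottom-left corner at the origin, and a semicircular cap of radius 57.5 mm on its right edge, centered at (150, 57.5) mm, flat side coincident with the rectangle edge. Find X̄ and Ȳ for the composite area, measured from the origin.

rectangular body: A = 150 × 115 = 17250.00, centroid at (75.00, 57.50).
semicircular end: A = ½π·57.5² = 5193.45, centroid at (174.40, 57.50).
ΣA = 22443.45 mm², ΣAX̄ = 2199506.39 mm³, ΣAȲ = 1290498.11 mm³.
X̄ = 2199506.39/22443.45 = 98.00 mm; Ȳ = 1290498.11/22443.45 = 57.50 mm.

X̄ = 98.00 mm, Ȳ = 57.50 mm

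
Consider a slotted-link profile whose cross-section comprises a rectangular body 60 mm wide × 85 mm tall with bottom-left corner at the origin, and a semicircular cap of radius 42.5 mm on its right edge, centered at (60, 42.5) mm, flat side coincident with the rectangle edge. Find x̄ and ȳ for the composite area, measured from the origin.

rectangular body: A = 60 × 85 = 5100.00, centroid at (30.00, 42.50).
semicircular end: A = ½π·42.5² = 2837.25, centroid at (78.04, 42.50).
ΣA = 7937.25 mm²
ΣAx̄ = (5100.00)(30.00) + (2837.25)(78.04) = 374412.14 mm³
ΣAȳ = (5100.00)(42.50) + (2837.25)(42.50) = 337333.16 mm³
x̄ = 374412.14 / 7937.25 = 47.17 mm
ȳ = 337333.16 / 7937.25 = 42.50 mm

x̄ = 47.17 mm, ȳ = 42.50 mm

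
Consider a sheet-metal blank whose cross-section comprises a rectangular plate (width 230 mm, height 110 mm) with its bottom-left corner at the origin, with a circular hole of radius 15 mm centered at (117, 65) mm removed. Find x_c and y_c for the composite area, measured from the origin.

x_c = 114.94 mm, y_c = 54.71 mm

Part | A | x̄ᵢ | ȳᵢ | A·x̄ᵢ | A·ȳᵢ
plate | 25300.00 | 115.00 | 55.00 | 2909500.00 | 1391500.00
hole | -706.86 | 117.00 | 65.00 | -82702.43 | -45945.79
Σ | 24593.14 |  |  | 2826797.57 | 1345554.21
x_c = 2826797.57 / 24593.14 = 114.94 mm
y_c = 1345554.21 / 24593.14 = 54.71 mm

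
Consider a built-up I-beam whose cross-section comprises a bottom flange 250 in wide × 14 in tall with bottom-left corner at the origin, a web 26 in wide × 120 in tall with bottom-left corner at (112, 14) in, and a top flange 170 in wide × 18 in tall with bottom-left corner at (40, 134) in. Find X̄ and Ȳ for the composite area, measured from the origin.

Part | A | x̄ᵢ | ȳᵢ | A·x̄ᵢ | A·ȳᵢ
bottom flange | 3500.00 | 125.00 | 7.00 | 437500.00 | 24500.00
web | 3120.00 | 125.00 | 74.00 | 390000.00 | 230880.00
top flange | 3060.00 | 125.00 | 143.00 | 382500.00 | 437580.00
Σ | 9680.00 |  |  | 1210000.00 | 692960.00
X̄ = 1210000.00 / 9680.00 = 125.00 in
Ȳ = 692960.00 / 9680.00 = 71.59 in

X̄ = 125.00 in, Ȳ = 71.59 in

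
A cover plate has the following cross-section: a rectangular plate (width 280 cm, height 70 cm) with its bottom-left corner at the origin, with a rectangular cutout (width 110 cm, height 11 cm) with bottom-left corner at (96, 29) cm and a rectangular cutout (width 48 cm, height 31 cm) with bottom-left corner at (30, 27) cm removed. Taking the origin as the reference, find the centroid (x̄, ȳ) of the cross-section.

x̄ = 146.78 cm, ȳ = 34.38 cm

plate: A = 280 × 70 = 19600.00, centroid at (140.00, 35.00).
hole 1: A = −(110 × 11) = -1210.00, centroid at (151.00, 34.50).
hole 2: A = −(48 × 31) = -1488.00, centroid at (54.00, 42.50).
ΣA = 16902.00 cm²
ΣAx̄ = (19600.00)(140.00) + (-1210.00)(151.00) + (-1488.00)(54.00) = 2480938.00 cm³
ΣAȳ = (19600.00)(35.00) + (-1210.00)(34.50) + (-1488.00)(42.50) = 581015.00 cm³
x̄ = 2480938.00 / 16902.00 = 146.78 cm
ȳ = 581015.00 / 16902.00 = 34.38 cm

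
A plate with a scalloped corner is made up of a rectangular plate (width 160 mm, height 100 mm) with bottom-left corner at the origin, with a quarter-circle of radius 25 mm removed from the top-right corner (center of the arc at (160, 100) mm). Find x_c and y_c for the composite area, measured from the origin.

x_c = 77.80 mm, y_c = 48.75 mm

plate: A = 160 × 100 = 16000.00, centroid at (80.00, 50.00).
removed quarter-circle: A = −¼π·25² = -490.87, centroid at (149.39, 89.39).
ΣA = 15509.13 mm²
ΣAx_c = (16000.00)(80.00) + (-490.87)(149.39) = 1206668.52 mm³
ΣAy_c = (16000.00)(50.00) + (-490.87)(89.39) = 756120.95 mm³
x_c = 1206668.52 / 15509.13 = 77.80 mm
y_c = 756120.95 / 15509.13 = 48.75 mm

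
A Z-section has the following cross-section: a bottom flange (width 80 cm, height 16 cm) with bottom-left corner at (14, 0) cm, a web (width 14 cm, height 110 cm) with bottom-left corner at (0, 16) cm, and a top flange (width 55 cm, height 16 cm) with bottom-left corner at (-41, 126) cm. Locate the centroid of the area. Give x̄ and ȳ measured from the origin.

x̄ = 18.38 cm, ȳ = 64.19 cm

bottom flange: A = 80 × 16 = 1280.00, centroid at (54.00, 8.00).
web: A = 14 × 110 = 1540.00, centroid at (7.00, 71.00).
top flange: A = 55 × 16 = 880.00, centroid at (-13.50, 134.00).
ΣA = 3700.00 cm²
ΣAx̄ = (1280.00)(54.00) + (1540.00)(7.00) + (880.00)(-13.50) = 68020.00 cm³
ΣAȳ = (1280.00)(8.00) + (1540.00)(71.00) + (880.00)(134.00) = 237500.00 cm³
x̄ = 68020.00 / 3700.00 = 18.38 cm
ȳ = 237500.00 / 3700.00 = 64.19 cm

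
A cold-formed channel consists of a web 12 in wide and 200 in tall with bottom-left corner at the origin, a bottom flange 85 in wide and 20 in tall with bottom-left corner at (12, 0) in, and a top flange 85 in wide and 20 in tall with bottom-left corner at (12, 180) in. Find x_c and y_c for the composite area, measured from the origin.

x_c = 34.43 in, y_c = 100.00 in

web: A = 12 × 200 = 2400.00, centroid at (6.00, 100.00).
bottom flange: A = 85 × 20 = 1700.00, centroid at (54.50, 10.00).
top flange: A = 85 × 20 = 1700.00, centroid at (54.50, 190.00).
ΣA = 5800.00 in²
ΣAx_c = (2400.00)(6.00) + (1700.00)(54.50) + (1700.00)(54.50) = 199700.00 in³
ΣAy_c = (2400.00)(100.00) + (1700.00)(10.00) + (1700.00)(190.00) = 580000.00 in³
x_c = 199700.00 / 5800.00 = 34.43 in
y_c = 580000.00 / 5800.00 = 100.00 in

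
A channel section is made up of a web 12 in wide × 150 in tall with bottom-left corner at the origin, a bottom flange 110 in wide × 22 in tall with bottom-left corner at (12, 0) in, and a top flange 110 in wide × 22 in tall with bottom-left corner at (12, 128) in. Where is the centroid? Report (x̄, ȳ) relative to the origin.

x̄ = 50.46 in, ȳ = 75.00 in

web: A = 12 × 150 = 1800.00, centroid at (6.00, 75.00).
bottom flange: A = 110 × 22 = 2420.00, centroid at (67.00, 11.00).
top flange: A = 110 × 22 = 2420.00, centroid at (67.00, 139.00).
ΣA = 6640.00 in², ΣAx̄ = 335080.00 in³, ΣAȳ = 498000.00 in³.
x̄ = 335080.00/6640.00 = 50.46 in; ȳ = 498000.00/6640.00 = 75.00 in.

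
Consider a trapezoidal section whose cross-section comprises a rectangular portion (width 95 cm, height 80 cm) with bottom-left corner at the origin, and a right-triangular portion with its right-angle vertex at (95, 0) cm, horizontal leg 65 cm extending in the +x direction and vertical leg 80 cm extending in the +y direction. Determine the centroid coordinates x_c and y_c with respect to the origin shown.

x_c = 65.13 cm, y_c = 36.60 cm

rectangular portion: A = 95 × 80 = 7600.00, centroid at (47.50, 40.00).
triangular portion: A = ½·65·80 = 2600.00, centroid at (116.67, 26.67).
ΣA = 10200.00 cm², ΣAx_c = 664333.33 cm³, ΣAy_c = 373333.33 cm³.
x_c = 664333.33/10200.00 = 65.13 cm; y_c = 373333.33/10200.00 = 36.60 cm.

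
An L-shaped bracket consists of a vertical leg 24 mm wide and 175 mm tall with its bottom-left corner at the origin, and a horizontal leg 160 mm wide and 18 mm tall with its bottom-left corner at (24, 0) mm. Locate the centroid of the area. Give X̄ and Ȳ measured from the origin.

X̄ = 49.42 mm, Ȳ = 55.57 mm

Part | A | x̄ᵢ | ȳᵢ | A·x̄ᵢ | A·ȳᵢ
vertical leg | 4200.00 | 12.00 | 87.50 | 50400.00 | 367500.00
horizontal leg | 2880.00 | 104.00 | 9.00 | 299520.00 | 25920.00
Σ | 7080.00 |  |  | 349920.00 | 393420.00
X̄ = 349920.00 / 7080.00 = 49.42 mm
Ȳ = 393420.00 / 7080.00 = 55.57 mm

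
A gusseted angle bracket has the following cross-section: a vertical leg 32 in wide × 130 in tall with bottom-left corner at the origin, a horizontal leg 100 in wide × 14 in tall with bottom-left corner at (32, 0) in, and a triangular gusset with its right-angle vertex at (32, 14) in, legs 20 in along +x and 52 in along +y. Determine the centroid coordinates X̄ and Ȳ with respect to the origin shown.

X̄ = 33.14 in, Ȳ = 48.77 in

vertical leg: A = 32 × 130 = 4160.00, centroid at (16.00, 65.00).
horizontal leg: A = 100 × 14 = 1400.00, centroid at (82.00, 7.00).
gusset: A = ½·20·52 = 520.00, centroid at (38.67, 31.33).
ΣA = 6080.00 in²
ΣAX̄ = (4160.00)(16.00) + (1400.00)(82.00) + (520.00)(38.67) = 201466.67 in³
ΣAȲ = (4160.00)(65.00) + (1400.00)(7.00) + (520.00)(31.33) = 296493.33 in³
X̄ = 201466.67 / 6080.00 = 33.14 in
Ȳ = 296493.33 / 6080.00 = 48.77 in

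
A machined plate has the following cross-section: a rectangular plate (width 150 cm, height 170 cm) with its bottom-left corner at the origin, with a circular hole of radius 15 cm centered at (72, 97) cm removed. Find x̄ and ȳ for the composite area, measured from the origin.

x̄ = 75.09 cm, ȳ = 84.66 cm

plate: A = 150 × 170 = 25500.00, centroid at (75.00, 85.00).
hole: A = −π·15² = -706.86, centroid at (72.00, 97.00).
ΣA = 24793.14 cm²
ΣAx̄ = (25500.00)(75.00) + (-706.86)(72.00) = 1861606.20 cm³
ΣAȳ = (25500.00)(85.00) + (-706.86)(97.00) = 2098934.74 cm³
x̄ = 1861606.20 / 24793.14 = 75.09 cm
ȳ = 2098934.74 / 24793.14 = 84.66 cm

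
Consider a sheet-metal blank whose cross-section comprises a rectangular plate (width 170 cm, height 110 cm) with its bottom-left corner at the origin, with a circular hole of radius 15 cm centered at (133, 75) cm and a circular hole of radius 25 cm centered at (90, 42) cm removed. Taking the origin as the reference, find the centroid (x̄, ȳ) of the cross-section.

plate: A = 170 × 110 = 18700.00, centroid at (85.00, 55.00).
hole 1: A = −π·15² = -706.86, centroid at (133.00, 75.00).
hole 2: A = −π·25² = -1963.50, centroid at (90.00, 42.00).
ΣA = 16029.65 cm², ΣAx̄ = 1318773.25 cm³, ΣAȳ = 893018.82 cm³.
x̄ = 1318773.25/16029.65 = 82.27 cm; ȳ = 893018.82/16029.65 = 55.71 cm.

x̄ = 82.27 cm, ȳ = 55.71 cm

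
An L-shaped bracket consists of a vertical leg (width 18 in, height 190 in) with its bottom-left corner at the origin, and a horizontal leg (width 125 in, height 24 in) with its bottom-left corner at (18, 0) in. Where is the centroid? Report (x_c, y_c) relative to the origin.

vertical leg: A = 18 × 190 = 3420.00, centroid at (9.00, 95.00).
horizontal leg: A = 125 × 24 = 3000.00, centroid at (80.50, 12.00).
ΣA = 6420.00 in²
ΣAx_c = (3420.00)(9.00) + (3000.00)(80.50) = 272280.00 in³
ΣAy_c = (3420.00)(95.00) + (3000.00)(12.00) = 360900.00 in³
x_c = 272280.00 / 6420.00 = 42.41 in
y_c = 360900.00 / 6420.00 = 56.21 in

x_c = 42.41 in, y_c = 56.21 in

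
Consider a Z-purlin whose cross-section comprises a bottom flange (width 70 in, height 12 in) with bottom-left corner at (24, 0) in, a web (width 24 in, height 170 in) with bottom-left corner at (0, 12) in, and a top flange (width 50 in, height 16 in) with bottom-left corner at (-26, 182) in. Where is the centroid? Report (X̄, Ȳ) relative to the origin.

bottom flange: A = 70 × 12 = 840.00, centroid at (59.00, 6.00).
web: A = 24 × 170 = 4080.00, centroid at (12.00, 97.00).
top flange: A = 50 × 16 = 800.00, centroid at (-1.00, 190.00).
ΣA = 5720.00 in²
ΣAX̄ = (840.00)(59.00) + (4080.00)(12.00) + (800.00)(-1.00) = 97720.00 in³
ΣAȲ = (840.00)(6.00) + (4080.00)(97.00) + (800.00)(190.00) = 552800.00 in³
X̄ = 97720.00 / 5720.00 = 17.08 in
Ȳ = 552800.00 / 5720.00 = 96.64 in

X̄ = 17.08 in, Ȳ = 96.64 in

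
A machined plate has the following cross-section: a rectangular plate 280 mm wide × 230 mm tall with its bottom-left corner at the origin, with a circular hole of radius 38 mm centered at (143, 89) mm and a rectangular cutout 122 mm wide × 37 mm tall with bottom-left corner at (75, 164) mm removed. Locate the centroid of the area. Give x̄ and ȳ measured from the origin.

Part | A | x̄ᵢ | ȳᵢ | A·x̄ᵢ | A·ȳᵢ
plate | 64400.00 | 140.00 | 115.00 | 9016000.00 | 7406000.00
hole 1 | -4536.46 | 143.00 | 89.00 | -648713.75 | -403744.92
hole 2 | -4514.00 | 136.00 | 182.50 | -613904.00 | -823805.00
Σ | 55349.54 |  |  | 7753382.25 | 6178450.08
x̄ = 7753382.25 / 55349.54 = 140.08 mm
ȳ = 6178450.08 / 55349.54 = 111.63 mm

x̄ = 140.08 mm, ȳ = 111.63 mm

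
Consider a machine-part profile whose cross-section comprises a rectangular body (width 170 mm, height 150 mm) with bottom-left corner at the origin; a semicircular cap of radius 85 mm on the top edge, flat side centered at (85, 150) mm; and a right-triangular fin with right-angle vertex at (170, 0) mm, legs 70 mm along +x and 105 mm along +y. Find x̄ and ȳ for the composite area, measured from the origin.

x̄ = 94.82 mm, ȳ = 102.48 mm

rectangular body: A = 170 × 150 = 25500.00, centroid at (85.00, 75.00).
semicircular top: A = ½π·85² = 11349.00, centroid at (85.00, 186.08).
triangular fin: A = ½·70·105 = 3675.00, centroid at (193.33, 35.00).
ΣA = 40524.00 mm²
ΣAx̄ = (25500.00)(85.00) + (11349.00)(85.00) + (3675.00)(193.33) = 3842665.29 mm³
ΣAȳ = (25500.00)(75.00) + (11349.00)(186.08) + (3675.00)(35.00) = 4152892.19 mm³
x̄ = 3842665.29 / 40524.00 = 94.82 mm
ȳ = 4152892.19 / 40524.00 = 102.48 mm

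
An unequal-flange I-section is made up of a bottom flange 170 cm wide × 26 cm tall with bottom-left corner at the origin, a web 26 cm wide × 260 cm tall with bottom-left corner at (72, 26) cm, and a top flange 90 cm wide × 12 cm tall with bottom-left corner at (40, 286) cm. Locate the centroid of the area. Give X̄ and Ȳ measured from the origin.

X̄ = 85.00 cm, Ȳ = 116.43 cm

bottom flange: A = 170 × 26 = 4420.00, centroid at (85.00, 13.00).
web: A = 26 × 260 = 6760.00, centroid at (85.00, 156.00).
top flange: A = 90 × 12 = 1080.00, centroid at (85.00, 292.00).
ΣA = 12260.00 cm²
ΣAX̄ = (4420.00)(85.00) + (6760.00)(85.00) + (1080.00)(85.00) = 1042100.00 cm³
ΣAȲ = (4420.00)(13.00) + (6760.00)(156.00) + (1080.00)(292.00) = 1427380.00 cm³
X̄ = 1042100.00 / 12260.00 = 85.00 cm
Ȳ = 1427380.00 / 12260.00 = 116.43 cm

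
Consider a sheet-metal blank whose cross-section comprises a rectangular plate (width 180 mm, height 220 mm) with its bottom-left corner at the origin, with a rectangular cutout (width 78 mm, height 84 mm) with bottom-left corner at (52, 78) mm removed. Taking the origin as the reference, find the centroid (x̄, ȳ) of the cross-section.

plate: A = 180 × 220 = 39600.00, centroid at (90.00, 110.00).
hole: A = −(78 × 84) = -6552.00, centroid at (91.00, 120.00).
ΣA = 33048.00 mm², ΣAx̄ = 2967768.00 mm³, ΣAȳ = 3569760.00 mm³.
x̄ = 2967768.00/33048.00 = 89.80 mm; ȳ = 3569760.00/33048.00 = 108.02 mm.

x̄ = 89.80 mm, ȳ = 108.02 mm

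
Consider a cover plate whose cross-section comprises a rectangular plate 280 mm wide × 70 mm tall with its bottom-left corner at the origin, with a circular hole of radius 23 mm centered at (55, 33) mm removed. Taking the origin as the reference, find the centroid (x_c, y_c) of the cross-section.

x_c = 147.87 mm, y_c = 35.19 mm

plate: A = 280 × 70 = 19600.00, centroid at (140.00, 35.00).
hole: A = −π·23² = -1661.90, centroid at (55.00, 33.00).
ΣA = 17938.10 mm², ΣAx_c = 2652595.36 mm³, ΣAy_c = 631157.22 mm³.
x_c = 2652595.36/17938.10 = 147.87 mm; y_c = 631157.22/17938.10 = 35.19 mm.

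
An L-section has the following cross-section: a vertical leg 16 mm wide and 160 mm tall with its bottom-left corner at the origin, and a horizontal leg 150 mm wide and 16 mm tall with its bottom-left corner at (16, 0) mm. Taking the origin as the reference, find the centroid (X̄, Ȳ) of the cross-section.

vertical leg: A = 16 × 160 = 2560.00, centroid at (8.00, 80.00).
horizontal leg: A = 150 × 16 = 2400.00, centroid at (91.00, 8.00).
ΣA = 4960.00 mm²
ΣAX̄ = (2560.00)(8.00) + (2400.00)(91.00) = 238880.00 mm³
ΣAȲ = (2560.00)(80.00) + (2400.00)(8.00) = 224000.00 mm³
X̄ = 238880.00 / 4960.00 = 48.16 mm
Ȳ = 224000.00 / 4960.00 = 45.16 mm

X̄ = 48.16 mm, Ȳ = 45.16 mm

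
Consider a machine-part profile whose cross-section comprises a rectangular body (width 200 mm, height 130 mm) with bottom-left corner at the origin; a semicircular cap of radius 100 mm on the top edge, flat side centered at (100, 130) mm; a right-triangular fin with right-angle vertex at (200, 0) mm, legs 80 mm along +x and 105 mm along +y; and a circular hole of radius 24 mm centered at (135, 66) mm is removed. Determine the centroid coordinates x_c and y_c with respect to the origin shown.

rectangular body: A = 200 × 130 = 26000.00, centroid at (100.00, 65.00).
semicircular top: A = ½π·100² = 15707.96, centroid at (100.00, 172.44).
triangular fin: A = ½·80·105 = 4200.00, centroid at (226.67, 35.00).
hole: A = −π·24² = -1809.56, centroid at (135.00, 66.00).
ΣA = 44098.41 mm²
ΣAx_c = (26000.00)(100.00) + (15707.96)(100.00) + (4200.00)(226.67) + (-1809.56)(135.00) = 4878506.08 mm³
ΣAy_c = (26000.00)(65.00) + (15707.96)(172.44) + (4200.00)(35.00) + (-1809.56)(66.00) = 4426271.11 mm³
x_c = 4878506.08 / 44098.41 = 110.63 mm
y_c = 4426271.11 / 44098.41 = 100.37 mm

x_c = 110.63 mm, y_c = 100.37 mm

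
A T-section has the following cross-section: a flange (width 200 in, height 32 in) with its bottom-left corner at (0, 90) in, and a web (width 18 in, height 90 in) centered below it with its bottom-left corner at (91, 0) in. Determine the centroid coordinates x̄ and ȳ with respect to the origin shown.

x̄ = 100.00 in, ȳ = 93.68 in

web: A = 18 × 90 = 1620.00, centroid at (100.00, 45.00).
flange: A = 200 × 32 = 6400.00, centroid at (100.00, 106.00).
ΣA = 8020.00 in², ΣAx̄ = 802000.00 in³, ΣAȳ = 751300.00 in³.
x̄ = 802000.00/8020.00 = 100.00 in; ȳ = 751300.00/8020.00 = 93.68 in.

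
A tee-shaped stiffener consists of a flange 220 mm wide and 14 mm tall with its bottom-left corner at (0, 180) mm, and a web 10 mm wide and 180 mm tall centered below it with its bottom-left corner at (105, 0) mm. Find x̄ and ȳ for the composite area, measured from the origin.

x̄ = 110.00 mm, ȳ = 151.22 mm

web: A = 10 × 180 = 1800.00, centroid at (110.00, 90.00).
flange: A = 220 × 14 = 3080.00, centroid at (110.00, 187.00).
ΣA = 4880.00 mm²
ΣAx̄ = (1800.00)(110.00) + (3080.00)(110.00) = 536800.00 mm³
ΣAȳ = (1800.00)(90.00) + (3080.00)(187.00) = 737960.00 mm³
x̄ = 536800.00 / 4880.00 = 110.00 mm
ȳ = 737960.00 / 4880.00 = 151.22 mm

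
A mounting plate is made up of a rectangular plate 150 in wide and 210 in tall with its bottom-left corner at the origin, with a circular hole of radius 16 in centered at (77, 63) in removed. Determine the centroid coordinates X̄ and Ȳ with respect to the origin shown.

Part | A | x̄ᵢ | ȳᵢ | A·x̄ᵢ | A·ȳᵢ
plate | 31500.00 | 75.00 | 105.00 | 2362500.00 | 3307500.00
hole | -804.25 | 77.00 | 63.00 | -61927.07 | -50667.61
Σ | 30695.75 |  |  | 2300572.93 | 3256832.39
X̄ = 2300572.93 / 30695.75 = 74.95 in
Ȳ = 3256832.39 / 30695.75 = 106.10 in

X̄ = 74.95 in, Ȳ = 106.10 in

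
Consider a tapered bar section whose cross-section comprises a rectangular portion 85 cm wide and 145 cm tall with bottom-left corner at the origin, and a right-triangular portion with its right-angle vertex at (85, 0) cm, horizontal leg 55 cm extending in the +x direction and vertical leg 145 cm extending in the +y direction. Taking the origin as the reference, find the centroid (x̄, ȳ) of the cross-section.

x̄ = 57.37 cm, ȳ = 66.59 cm

Part | A | x̄ᵢ | ȳᵢ | A·x̄ᵢ | A·ȳᵢ
rectangular portion | 12325.00 | 42.50 | 72.50 | 523812.50 | 893562.50
triangular portion | 3987.50 | 103.33 | 48.33 | 412041.67 | 192729.17
Σ | 16312.50 |  |  | 935854.17 | 1086291.67
x̄ = 935854.17 / 16312.50 = 57.37 cm
ȳ = 1086291.67 / 16312.50 = 66.59 cm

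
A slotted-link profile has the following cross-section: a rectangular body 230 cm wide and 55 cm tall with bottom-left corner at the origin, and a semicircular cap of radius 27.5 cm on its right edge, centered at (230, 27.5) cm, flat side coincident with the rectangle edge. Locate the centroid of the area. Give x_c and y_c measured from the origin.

x_c = 125.87 cm, y_c = 27.50 cm

rectangular body: A = 230 × 55 = 12650.00, centroid at (115.00, 27.50).
semicircular end: A = ½π·27.5² = 1187.91, centroid at (241.67, 27.50).
ΣA = 13837.91 cm², ΣAx_c = 1741834.97 cm³, ΣAy_c = 380542.65 cm³.
x_c = 1741834.97/13837.91 = 125.87 cm; y_c = 380542.65/13837.91 = 27.50 cm.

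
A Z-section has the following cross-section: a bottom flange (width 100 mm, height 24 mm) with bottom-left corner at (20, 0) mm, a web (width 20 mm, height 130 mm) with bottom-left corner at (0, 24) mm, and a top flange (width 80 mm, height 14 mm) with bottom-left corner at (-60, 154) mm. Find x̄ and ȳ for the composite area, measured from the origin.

bottom flange: A = 100 × 24 = 2400.00, centroid at (70.00, 12.00).
web: A = 20 × 130 = 2600.00, centroid at (10.00, 89.00).
top flange: A = 80 × 14 = 1120.00, centroid at (-20.00, 161.00).
ΣA = 6120.00 mm², ΣAx̄ = 171600.00 mm³, ΣAȳ = 440520.00 mm³.
x̄ = 171600.00/6120.00 = 28.04 mm; ȳ = 440520.00/6120.00 = 71.98 mm.

x̄ = 28.04 mm, ȳ = 71.98 mm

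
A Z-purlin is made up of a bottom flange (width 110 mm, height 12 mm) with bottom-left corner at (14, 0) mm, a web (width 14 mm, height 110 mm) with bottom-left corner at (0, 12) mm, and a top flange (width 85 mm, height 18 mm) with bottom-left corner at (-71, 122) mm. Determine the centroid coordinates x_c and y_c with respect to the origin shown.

bottom flange: A = 110 × 12 = 1320.00, centroid at (69.00, 6.00).
web: A = 14 × 110 = 1540.00, centroid at (7.00, 67.00).
top flange: A = 85 × 18 = 1530.00, centroid at (-28.50, 131.00).
ΣA = 4390.00 mm², ΣAx_c = 58255.00 mm³, ΣAy_c = 311530.00 mm³.
x_c = 58255.00/4390.00 = 13.27 mm; y_c = 311530.00/4390.00 = 70.96 mm.

x_c = 13.27 mm, y_c = 70.96 mm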